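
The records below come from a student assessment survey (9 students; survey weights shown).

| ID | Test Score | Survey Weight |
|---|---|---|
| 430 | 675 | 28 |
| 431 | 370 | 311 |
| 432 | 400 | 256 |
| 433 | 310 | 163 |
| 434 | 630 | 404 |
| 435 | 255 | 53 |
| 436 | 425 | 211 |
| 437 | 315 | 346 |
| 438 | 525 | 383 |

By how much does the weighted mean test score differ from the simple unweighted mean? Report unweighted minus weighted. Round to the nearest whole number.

-9

Unweighted sum = 675 + 370 + 400 + 310 + 630 + 255 + 425 + 315 + 525 = 3905
Unweighted mean = 3905 / 9 = 433.88889
Weighted sum = 954675
Sum of weights = 28 + 311 + 256 + 163 + 404 + 53 + 211 + 346 + 383 = 2155
Weighted mean = 954675 / 2155 = 443.00464
Difference (unweighted minus weighted) = -9.1157515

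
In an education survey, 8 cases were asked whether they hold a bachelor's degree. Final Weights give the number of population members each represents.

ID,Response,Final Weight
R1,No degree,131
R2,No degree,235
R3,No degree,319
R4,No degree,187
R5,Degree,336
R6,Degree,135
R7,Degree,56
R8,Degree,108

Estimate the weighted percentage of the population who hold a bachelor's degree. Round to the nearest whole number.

Sum of weights for 'Degree' = 336 + 135 + 56 + 108 = 635
Total weight = 131 + 235 + 319 + 187 + 336 + 135 + 56 + 108 = 1507
Weighted proportion = 635 / 1507 = 0.42136695 → 42.136695%

42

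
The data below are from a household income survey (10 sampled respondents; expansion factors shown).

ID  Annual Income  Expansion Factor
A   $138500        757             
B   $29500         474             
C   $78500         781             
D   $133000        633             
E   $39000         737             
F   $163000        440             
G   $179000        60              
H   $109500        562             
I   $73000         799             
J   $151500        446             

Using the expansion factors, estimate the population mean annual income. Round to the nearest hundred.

Weighted sum = 562963000
Sum of weights = 5689
Weighted mean = 562963000 / 5689 = 98956.407

99000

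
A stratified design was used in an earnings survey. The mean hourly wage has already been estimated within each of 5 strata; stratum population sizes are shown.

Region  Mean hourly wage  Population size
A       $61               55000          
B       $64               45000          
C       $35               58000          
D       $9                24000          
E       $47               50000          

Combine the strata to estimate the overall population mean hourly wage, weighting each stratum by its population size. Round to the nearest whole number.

Σ Nₕ·x̄ₕ = 61×55000 + 64×45000 + 35×58000 + 9×24000 + 47×50000
  = 3355000 + 2880000 + 2030000 + 216000 + 2350000 = 10831000
Σ Nₕ = 55000 + 45000 + 58000 + 24000 + 50000 = 232000
Overall mean = 10831000 / 232000 = 46.685345

47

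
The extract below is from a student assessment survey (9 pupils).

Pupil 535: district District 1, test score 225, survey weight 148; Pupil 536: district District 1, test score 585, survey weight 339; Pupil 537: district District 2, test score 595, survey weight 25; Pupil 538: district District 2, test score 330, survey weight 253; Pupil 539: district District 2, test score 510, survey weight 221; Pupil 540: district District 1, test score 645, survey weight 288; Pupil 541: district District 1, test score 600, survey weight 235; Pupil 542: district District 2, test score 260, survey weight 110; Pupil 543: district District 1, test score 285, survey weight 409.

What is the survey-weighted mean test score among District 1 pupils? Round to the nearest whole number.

District 1 rows: 535, 536, 540, 541, 543
Weighted sum = 225×148 + 585×339 + 645×288 + 600×235 + 285×409
  = 33300 + 198315 + 185760 + 141000 + 116565 = 674940
Sum of weights = 1419
Weighted mean = 674940 / 1419 = 475.64482

476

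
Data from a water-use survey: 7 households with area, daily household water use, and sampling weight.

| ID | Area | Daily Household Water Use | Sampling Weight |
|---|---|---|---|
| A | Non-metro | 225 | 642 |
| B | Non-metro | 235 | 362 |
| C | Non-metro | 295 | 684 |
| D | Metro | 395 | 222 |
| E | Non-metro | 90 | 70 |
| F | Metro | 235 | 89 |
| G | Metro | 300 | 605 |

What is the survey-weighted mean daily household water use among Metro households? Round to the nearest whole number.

Metro rows: D, F, G
Weighted sum = 290105
Sum of weights = 916
Weighted mean = 290105 / 916 = 316.70852

317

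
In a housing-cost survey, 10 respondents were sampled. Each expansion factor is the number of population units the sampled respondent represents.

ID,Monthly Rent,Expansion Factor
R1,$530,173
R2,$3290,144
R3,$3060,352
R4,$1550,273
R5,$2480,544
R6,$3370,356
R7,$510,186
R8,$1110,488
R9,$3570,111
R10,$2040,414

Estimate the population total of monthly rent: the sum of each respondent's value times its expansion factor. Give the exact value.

Weighted total = 530×173 + 3290×144 + 3060×352 + 1550×273 + 2480×544 + 3370×356 + 510×186 + 1110×488 + 3570×111 + 2040×414
  = 91690 + 473760 + 1077120 + 423150 + 1349120 + 1199720 + 94860 + 541680 + 396270 + 844560 = 6491930

6491930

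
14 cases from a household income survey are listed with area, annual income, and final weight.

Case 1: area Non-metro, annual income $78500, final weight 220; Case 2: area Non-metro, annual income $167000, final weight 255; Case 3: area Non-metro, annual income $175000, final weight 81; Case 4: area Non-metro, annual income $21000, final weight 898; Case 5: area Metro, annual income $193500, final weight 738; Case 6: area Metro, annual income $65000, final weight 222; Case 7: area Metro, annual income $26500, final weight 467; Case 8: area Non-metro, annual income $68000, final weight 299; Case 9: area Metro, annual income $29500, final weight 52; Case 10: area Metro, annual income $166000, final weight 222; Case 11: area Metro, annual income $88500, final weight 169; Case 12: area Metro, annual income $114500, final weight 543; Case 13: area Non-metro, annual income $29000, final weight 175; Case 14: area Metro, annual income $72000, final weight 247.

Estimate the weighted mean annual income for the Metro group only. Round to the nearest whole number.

113875

Metro rows: 5, 6, 7, 9, 10, 11, 12, 14
Weighted sum = 193500×738 + 65000×222 + 26500×467 + 29500×52 + 166000×222 + 88500×169 + 114500×543 + 72000×247
  = 142803000 + 14430000 + 12375500 + 1534000 + 36852000 + 14956500 + 62173500 + 17784000 = 302908500
Sum of weights = 738 + 222 + 467 + 52 + 222 + 169 + 543 + 247 = 2660
Weighted mean = 302908500 / 2660 = 113875.38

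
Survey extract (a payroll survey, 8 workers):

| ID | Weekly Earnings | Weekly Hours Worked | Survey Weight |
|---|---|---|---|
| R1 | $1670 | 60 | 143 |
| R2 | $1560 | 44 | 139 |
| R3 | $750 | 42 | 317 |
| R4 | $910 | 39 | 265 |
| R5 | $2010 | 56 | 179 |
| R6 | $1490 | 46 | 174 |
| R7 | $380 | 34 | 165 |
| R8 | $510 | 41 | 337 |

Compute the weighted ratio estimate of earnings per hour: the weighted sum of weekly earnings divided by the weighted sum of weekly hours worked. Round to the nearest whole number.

24

Σ wᵢ·y = 1670×143 + 1560×139 + 750×317 + 910×265 + 2010×179 + 1490×174 + 380×165 + 510×337
  = 238810 + 216840 + 237750 + 241150 + 359790 + 259260 + 62700 + 171870 = 1788170
Σ wᵢ·x = 60×143 + 44×139 + 42×317 + 39×265 + 56×179 + 46×174 + 34×165 + 41×337
  = 8580 + 6116 + 13314 + 10335 + 10024 + 8004 + 5610 + 13817 = 75800
Ratio = 1788170 / 75800 = 23.590633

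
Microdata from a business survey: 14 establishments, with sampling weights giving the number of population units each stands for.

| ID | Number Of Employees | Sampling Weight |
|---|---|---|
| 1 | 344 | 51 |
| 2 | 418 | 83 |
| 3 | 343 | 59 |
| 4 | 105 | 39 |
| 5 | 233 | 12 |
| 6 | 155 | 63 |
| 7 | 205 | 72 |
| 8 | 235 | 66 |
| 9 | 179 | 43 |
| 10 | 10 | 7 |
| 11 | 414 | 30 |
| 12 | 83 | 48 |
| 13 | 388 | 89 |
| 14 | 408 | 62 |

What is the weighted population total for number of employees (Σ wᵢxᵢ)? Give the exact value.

Weighted total = 203400

203400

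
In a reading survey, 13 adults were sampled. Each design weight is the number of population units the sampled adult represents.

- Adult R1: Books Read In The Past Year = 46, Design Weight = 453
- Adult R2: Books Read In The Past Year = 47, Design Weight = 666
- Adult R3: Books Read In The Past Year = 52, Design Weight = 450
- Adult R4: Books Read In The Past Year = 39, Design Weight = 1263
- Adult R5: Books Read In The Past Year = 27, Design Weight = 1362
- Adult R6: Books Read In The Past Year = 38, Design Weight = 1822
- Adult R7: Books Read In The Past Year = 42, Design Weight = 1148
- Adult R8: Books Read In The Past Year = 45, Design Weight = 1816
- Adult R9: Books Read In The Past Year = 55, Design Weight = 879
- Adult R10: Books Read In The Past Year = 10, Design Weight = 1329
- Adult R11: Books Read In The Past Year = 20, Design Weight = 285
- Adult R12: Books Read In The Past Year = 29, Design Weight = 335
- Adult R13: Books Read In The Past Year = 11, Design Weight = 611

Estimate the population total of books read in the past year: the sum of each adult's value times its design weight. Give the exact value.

444514

Weighted total = 444514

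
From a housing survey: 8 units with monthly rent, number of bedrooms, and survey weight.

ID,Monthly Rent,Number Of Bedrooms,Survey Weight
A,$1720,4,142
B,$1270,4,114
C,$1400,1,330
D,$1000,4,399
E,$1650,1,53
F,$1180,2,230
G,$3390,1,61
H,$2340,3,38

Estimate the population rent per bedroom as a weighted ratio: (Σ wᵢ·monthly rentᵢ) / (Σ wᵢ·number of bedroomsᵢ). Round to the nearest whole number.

Σ wᵢ·y = 1720×142 + 1270×114 + 1400×330 + 1000×399 + 1650×53 + 1180×230 + 3390×61 + 2340×38
  = 244240 + 144780 + 462000 + 399000 + 87450 + 271400 + 206790 + 88920 = 1904580
Σ wᵢ·x = 4×142 + 4×114 + 1×330 + 4×399 + 1×53 + 2×230 + 1×61 + 3×38
  = 568 + 456 + 330 + 1596 + 53 + 460 + 61 + 114 = 3638
Ratio = 1904580 / 3638 = 523.52391

524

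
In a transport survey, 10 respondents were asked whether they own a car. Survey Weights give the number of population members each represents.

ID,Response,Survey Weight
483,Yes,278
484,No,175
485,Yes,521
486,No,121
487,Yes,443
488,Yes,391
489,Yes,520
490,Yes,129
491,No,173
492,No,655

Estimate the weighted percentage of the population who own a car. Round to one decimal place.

67.0

Sum of weights for 'Yes' = 278 + 521 + 443 + 391 + 520 + 129 = 2282
Total weight = 278 + 175 + 521 + 121 + 443 + 391 + 520 + 129 + 173 + 655 = 3406
Weighted proportion = 2282 / 3406 = 0.66999413 → 66.999413%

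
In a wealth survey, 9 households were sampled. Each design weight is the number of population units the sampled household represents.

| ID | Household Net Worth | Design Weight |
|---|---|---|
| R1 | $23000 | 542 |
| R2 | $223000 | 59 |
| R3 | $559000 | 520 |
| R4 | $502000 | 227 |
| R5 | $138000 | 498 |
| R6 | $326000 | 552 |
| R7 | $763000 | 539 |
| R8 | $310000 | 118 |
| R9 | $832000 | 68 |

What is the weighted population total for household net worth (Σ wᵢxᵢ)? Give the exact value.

Weighted total = 23000×542 + 223000×59 + 559000×520 + 502000×227 + 138000×498 + 326000×552 + 763000×539 + 310000×118 + 832000×68
  = 12466000 + 13157000 + 290680000 + 113954000 + 68724000 + 179952000 + 411257000 + 36580000 + 56576000 = 1183346000

1183346000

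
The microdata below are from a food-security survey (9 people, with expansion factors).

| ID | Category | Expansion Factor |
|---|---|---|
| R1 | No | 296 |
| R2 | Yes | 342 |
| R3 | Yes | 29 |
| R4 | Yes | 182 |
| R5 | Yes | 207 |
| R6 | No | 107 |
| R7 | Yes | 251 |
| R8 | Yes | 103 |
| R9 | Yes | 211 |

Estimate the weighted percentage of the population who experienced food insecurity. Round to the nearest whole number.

Sum of weights for 'Yes' = 342 + 29 + 182 + 207 + 251 + 103 + 211 = 1325
Total weight = 296 + 342 + 29 + 182 + 207 + 107 + 251 + 103 + 211 = 1728
Weighted proportion = 1325 / 1728 = 0.76678241 → 76.678241%

77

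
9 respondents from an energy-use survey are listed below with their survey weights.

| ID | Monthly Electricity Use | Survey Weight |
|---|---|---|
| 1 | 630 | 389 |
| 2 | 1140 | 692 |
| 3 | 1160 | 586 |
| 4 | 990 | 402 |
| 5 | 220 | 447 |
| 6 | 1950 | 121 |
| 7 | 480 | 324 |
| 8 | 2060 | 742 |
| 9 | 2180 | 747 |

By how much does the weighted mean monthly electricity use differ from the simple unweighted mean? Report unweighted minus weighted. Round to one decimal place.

-92.9

Unweighted sum = 10810
Unweighted mean = 10810 / 9 = 1201.1111
Weighted sum = 630×389 + 1140×692 + 1160×586 + 990×402 + 220×447 + 1950×121 + 480×324 + 2060×742 + 2180×747
  = 5758480
Sum of weights = 4450
Weighted mean = 5758480 / 4450 = 1294.0404
Difference (unweighted minus weighted) = -92.929338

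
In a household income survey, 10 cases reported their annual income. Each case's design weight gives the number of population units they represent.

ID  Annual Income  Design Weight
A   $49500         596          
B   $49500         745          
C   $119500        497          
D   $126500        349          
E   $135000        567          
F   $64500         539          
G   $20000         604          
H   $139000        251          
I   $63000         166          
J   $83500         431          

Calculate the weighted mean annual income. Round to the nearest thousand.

Weighted sum = 374645500
Sum of weights = 4745
Weighted mean = 374645500 / 4745 = 78955.848

79000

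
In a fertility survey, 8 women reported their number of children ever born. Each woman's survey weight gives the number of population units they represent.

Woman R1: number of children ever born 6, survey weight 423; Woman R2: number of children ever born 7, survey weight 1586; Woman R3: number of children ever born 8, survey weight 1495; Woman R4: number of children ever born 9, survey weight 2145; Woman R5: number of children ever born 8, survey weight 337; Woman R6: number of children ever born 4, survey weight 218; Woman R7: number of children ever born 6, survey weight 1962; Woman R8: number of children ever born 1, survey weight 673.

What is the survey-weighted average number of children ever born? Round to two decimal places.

6.89

Weighted sum = 6×423 + 7×1586 + 8×1495 + 9×2145 + 8×337 + 4×218 + 6×1962 + 1×673
  = 60918
Sum of weights = 423 + 1586 + 1495 + 2145 + 337 + 218 + 1962 + 673 = 8839
Weighted mean = 60918 / 8839 = 6.8919561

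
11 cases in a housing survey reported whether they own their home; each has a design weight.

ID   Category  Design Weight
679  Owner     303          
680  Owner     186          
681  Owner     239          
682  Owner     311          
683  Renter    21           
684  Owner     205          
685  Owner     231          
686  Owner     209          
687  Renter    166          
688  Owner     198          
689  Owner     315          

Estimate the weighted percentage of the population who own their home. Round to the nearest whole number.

Sum of weights for 'Owner' = 303 + 186 + 239 + 311 + 205 + 231 + 209 + 198 + 315 = 2197
Total weight = 303 + 186 + 239 + 311 + 21 + 205 + 231 + 209 + 166 + 198 + 315 = 2384
Weighted proportion = 2197 / 2384 = 0.9215604 → 92.15604%

92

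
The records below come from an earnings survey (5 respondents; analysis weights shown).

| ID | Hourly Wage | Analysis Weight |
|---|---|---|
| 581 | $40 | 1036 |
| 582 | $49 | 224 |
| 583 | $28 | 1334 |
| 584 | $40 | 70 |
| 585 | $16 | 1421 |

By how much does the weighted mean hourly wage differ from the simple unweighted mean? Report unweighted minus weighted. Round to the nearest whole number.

6

Unweighted sum = 40 + 49 + 28 + 40 + 16 = 173
Unweighted mean = 173 / 5 = 34.6
Weighted sum = 40×1036 + 49×224 + 28×1334 + 40×70 + 16×1421
  = 41440 + 10976 + 37352 + 2800 + 22736 = 115304
Sum of weights = 1036 + 224 + 1334 + 70 + 1421 = 4085
Weighted mean = 115304 / 4085 = 28.226193
Difference (unweighted minus weighted) = 6.3738066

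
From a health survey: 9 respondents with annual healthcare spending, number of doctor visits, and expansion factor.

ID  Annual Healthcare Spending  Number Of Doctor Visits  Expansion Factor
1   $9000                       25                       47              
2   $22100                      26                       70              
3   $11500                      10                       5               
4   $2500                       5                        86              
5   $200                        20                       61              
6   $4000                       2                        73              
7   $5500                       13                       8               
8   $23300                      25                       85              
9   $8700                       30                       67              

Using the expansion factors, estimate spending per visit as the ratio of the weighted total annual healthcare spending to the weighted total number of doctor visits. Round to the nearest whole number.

568

Σ wᵢ·y = 9000×47 + 22100×70 + 11500×5 + 2500×86 + 200×61 + 4000×73 + 5500×8 + 23300×85 + 8700×67
  = 423000 + 1547000 + 57500 + 215000 + 12200 + 292000 + 44000 + 1980500 + 582900 = 5154100
Σ wᵢ·x = 9080
Ratio = 5154100 / 9080 = 567.63216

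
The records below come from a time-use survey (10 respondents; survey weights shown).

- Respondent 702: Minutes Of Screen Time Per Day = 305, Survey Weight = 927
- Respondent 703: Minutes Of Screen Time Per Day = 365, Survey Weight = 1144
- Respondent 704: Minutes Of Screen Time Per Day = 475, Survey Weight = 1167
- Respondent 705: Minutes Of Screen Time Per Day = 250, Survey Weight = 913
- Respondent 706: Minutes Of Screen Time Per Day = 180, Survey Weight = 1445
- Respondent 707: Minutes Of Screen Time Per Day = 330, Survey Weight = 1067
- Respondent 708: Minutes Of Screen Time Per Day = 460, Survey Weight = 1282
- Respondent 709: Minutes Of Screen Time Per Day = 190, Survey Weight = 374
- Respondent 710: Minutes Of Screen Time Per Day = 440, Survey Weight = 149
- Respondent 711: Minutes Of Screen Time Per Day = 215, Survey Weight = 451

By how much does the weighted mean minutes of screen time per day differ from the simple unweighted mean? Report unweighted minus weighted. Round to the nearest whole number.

Unweighted sum = 305 + 365 + 475 + 250 + 180 + 330 + 460 + 190 + 440 + 215 = 3210
Unweighted mean = 3210 / 10 = 321
Weighted sum = 305×927 + 365×1144 + 475×1167 + 250×913 + 180×1445 + 330×1067 + 460×1282 + 190×374 + 440×149 + 215×451
  = 282735 + 417560 + 554325 + 228250 + 260100 + 352110 + 589720 + 71060 + 65560 + 96965 = 2918385
Sum of weights = 927 + 1144 + 1167 + 913 + 1445 + 1067 + 1282 + 374 + 149 + 451 = 8919
Weighted mean = 2918385 / 8919 = 327.20989
Difference (unweighted minus weighted) = -6.209889

-6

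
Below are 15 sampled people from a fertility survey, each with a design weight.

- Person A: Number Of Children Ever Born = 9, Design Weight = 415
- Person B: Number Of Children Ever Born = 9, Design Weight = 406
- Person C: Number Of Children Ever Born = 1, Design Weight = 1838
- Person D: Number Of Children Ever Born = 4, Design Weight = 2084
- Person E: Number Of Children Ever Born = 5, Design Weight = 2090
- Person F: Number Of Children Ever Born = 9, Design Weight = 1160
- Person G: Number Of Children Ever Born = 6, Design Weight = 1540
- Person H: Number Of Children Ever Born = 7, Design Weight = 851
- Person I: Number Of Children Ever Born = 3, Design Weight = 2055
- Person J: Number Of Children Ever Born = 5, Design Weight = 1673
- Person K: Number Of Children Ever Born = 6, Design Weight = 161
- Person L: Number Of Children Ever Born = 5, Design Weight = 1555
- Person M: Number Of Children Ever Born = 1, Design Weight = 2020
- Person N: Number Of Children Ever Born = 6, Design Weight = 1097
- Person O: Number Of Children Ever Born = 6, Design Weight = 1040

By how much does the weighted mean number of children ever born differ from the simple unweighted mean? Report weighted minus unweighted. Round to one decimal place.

Unweighted sum = 82
Unweighted mean = 82 / 15 = 5.4666667
Weighted sum = 91763
Sum of weights = 19985
Weighted mean = 91763 / 19985 = 4.5915937
Difference (weighted minus unweighted) = -0.87507297

-0.9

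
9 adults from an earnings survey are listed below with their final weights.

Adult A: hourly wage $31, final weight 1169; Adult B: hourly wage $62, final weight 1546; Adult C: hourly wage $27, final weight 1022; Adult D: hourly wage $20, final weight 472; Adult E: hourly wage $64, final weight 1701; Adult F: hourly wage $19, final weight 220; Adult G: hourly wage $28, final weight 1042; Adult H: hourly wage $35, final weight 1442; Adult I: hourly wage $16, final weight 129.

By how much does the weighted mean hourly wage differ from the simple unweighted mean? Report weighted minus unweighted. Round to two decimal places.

8.06

Unweighted sum = 31 + 62 + 27 + 20 + 64 + 19 + 28 + 35 + 16 = 302
Unweighted mean = 302 / 9 = 33.555556
Weighted sum = 31×1169 + 62×1546 + 27×1022 + 20×472 + 64×1701 + 19×220 + 28×1042 + 35×1442 + 16×129
  = 363879
Sum of weights = 1169 + 1546 + 1022 + 472 + 1701 + 220 + 1042 + 1442 + 129 = 8743
Weighted mean = 363879 / 8743 = 41.619467
Difference (weighted minus unweighted) = 8.0639114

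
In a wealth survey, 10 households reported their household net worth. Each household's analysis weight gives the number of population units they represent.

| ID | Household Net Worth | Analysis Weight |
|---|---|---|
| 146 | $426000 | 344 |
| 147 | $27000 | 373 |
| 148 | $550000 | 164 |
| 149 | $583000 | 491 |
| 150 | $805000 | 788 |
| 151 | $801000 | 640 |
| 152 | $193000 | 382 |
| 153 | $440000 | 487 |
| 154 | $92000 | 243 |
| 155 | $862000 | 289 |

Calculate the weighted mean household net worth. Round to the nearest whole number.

533094

Weighted sum = 426000×344 + 27000×373 + 550000×164 + 583000×491 + 805000×788 + 801000×640 + 193000×382 + 440000×487 + 92000×243 + 862000×289
  = 146544000 + 10071000 + 90200000 + 286253000 + 634340000 + 512640000 + 73726000 + 214280000 + 22356000 + 249118000 = 2239528000
Sum of weights = 344 + 373 + 164 + 491 + 788 + 640 + 382 + 487 + 243 + 289 = 4201
Weighted mean = 2239528000 / 4201 = 533094.03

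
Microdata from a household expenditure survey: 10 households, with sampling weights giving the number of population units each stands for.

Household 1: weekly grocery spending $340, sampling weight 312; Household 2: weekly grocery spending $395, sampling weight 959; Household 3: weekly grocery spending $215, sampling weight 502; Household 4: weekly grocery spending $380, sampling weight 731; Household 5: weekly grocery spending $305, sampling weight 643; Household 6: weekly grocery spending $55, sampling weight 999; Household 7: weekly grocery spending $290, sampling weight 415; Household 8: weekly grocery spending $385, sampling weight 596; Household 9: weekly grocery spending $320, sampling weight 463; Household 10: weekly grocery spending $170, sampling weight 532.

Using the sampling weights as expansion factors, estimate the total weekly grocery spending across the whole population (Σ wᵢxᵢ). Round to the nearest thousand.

1710000

Weighted total = 340×312 + 395×959 + 215×502 + 380×731 + 305×643 + 55×999 + 290×415 + 385×596 + 320×463 + 170×532
  = 1710065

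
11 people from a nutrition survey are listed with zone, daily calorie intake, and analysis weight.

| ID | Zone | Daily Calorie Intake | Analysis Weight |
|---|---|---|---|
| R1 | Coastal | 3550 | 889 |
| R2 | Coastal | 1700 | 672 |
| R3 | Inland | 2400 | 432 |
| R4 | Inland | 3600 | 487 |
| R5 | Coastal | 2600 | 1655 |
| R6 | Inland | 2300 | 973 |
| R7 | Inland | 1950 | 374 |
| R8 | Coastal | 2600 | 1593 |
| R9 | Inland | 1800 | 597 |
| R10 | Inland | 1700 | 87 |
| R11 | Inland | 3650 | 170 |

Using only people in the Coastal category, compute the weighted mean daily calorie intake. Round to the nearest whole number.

Coastal rows: R1, R2, R5, R8
Weighted sum = 3550×889 + 1700×672 + 2600×1655 + 2600×1593
  = 12743150
Sum of weights = 4809
Weighted mean = 12743150 / 4809 = 2649.8544

2650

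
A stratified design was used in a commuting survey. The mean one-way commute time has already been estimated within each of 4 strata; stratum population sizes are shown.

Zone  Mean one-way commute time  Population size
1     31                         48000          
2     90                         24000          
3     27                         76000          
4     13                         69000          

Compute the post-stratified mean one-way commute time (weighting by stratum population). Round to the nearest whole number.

30

Σ Nₕ·x̄ₕ = 6597000
Σ Nₕ = 48000 + 24000 + 76000 + 69000 = 217000
Overall mean = 6597000 / 217000 = 30.400922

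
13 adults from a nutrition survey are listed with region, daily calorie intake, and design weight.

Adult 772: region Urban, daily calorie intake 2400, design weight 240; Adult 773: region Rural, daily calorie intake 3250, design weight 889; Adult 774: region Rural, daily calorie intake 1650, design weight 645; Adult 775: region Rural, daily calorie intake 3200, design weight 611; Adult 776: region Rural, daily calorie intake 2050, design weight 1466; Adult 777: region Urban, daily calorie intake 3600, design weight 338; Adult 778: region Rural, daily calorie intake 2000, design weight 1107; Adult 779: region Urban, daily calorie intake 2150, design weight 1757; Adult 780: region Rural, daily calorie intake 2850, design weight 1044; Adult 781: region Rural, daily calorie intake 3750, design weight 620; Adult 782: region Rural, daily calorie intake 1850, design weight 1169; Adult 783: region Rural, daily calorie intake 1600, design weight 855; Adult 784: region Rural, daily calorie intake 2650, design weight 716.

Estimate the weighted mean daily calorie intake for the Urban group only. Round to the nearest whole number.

Urban rows: 772, 777, 779
Weighted sum = 2400×240 + 3600×338 + 2150×1757
  = 576000 + 1216800 + 3777550 = 5570350
Sum of weights = 2335
Weighted mean = 5570350 / 2335 = 2385.5889

2386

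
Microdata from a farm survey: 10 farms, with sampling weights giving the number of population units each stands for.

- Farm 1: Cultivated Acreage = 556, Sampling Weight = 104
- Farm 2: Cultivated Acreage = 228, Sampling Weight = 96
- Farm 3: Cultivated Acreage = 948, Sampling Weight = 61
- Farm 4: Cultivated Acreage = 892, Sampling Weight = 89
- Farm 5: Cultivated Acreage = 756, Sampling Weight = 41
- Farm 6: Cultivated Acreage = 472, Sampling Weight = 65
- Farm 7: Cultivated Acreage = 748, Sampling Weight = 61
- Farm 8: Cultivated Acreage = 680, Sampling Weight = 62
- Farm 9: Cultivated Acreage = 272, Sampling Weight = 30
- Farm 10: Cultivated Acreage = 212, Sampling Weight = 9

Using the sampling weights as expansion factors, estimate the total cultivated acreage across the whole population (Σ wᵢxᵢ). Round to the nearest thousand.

376000

Weighted total = 556×104 + 228×96 + 948×61 + 892×89 + 756×41 + 472×65 + 748×61 + 680×62 + 272×30 + 212×9
  = 376460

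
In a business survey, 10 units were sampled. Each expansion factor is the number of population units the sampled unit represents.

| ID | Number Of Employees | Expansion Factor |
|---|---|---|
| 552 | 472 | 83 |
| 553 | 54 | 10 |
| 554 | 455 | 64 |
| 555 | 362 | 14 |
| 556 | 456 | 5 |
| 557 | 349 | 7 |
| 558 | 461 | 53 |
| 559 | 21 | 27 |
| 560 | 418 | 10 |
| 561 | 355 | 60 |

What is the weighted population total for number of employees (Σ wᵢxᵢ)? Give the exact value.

129107

Weighted total = 472×83 + 54×10 + 455×64 + 362×14 + 456×5 + 349×7 + 461×53 + 21×27 + 418×10 + 355×60
  = 39176 + 540 + 29120 + 5068 + 2280 + 2443 + 24433 + 567 + 4180 + 21300 = 129107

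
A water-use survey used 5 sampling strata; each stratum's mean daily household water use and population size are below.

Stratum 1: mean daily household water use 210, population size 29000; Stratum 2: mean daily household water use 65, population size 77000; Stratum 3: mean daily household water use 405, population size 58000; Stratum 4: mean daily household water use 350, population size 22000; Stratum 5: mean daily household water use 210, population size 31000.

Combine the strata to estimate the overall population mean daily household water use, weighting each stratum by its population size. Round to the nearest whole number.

Σ Nₕ·x̄ₕ = 210×29000 + 65×77000 + 405×58000 + 350×22000 + 210×31000
  = 6090000 + 5005000 + 23490000 + 7700000 + 6510000 = 48795000
Σ Nₕ = 217000
Overall mean = 48795000 / 217000 = 224.86175

225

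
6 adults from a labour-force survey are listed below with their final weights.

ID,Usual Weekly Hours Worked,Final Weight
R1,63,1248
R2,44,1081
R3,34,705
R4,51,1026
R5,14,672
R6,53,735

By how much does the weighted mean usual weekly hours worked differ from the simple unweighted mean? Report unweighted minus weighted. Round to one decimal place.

Unweighted sum = 63 + 44 + 34 + 51 + 14 + 53 = 259
Unweighted mean = 259 / 6 = 43.166667
Weighted sum = 250847
Sum of weights = 1248 + 1081 + 705 + 1026 + 672 + 735 = 5467
Weighted mean = 250847 / 5467 = 45.883849
Difference (unweighted minus weighted) = -2.7171819

-2.7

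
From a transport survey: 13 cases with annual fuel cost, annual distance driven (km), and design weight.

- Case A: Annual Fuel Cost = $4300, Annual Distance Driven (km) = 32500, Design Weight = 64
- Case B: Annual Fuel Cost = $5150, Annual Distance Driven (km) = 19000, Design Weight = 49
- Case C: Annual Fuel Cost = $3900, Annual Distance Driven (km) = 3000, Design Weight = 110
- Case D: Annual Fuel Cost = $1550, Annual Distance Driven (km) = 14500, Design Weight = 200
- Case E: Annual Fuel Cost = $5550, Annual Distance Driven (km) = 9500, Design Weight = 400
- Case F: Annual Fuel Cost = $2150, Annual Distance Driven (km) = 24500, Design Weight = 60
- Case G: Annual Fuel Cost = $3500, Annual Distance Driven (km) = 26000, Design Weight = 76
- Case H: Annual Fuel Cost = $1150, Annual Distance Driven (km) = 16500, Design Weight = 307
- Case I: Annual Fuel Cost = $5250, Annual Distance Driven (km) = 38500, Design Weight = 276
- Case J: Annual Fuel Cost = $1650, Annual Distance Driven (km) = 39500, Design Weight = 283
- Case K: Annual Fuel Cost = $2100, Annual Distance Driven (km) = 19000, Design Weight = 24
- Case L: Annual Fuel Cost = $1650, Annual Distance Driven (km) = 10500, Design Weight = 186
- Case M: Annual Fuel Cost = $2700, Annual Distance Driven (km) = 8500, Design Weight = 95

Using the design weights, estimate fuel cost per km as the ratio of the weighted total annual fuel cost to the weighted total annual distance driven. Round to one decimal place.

0.2

Σ wᵢ·y = 6764350
Σ wᵢ·x = 43573500
Ratio = 6764350 / 43573500 = 0.15524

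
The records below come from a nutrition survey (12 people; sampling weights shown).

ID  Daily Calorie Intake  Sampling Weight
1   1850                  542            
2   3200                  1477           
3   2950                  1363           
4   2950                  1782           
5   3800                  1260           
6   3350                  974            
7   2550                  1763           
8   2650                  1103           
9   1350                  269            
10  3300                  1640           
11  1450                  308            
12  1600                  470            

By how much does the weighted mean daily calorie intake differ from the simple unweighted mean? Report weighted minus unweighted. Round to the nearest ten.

310

Unweighted sum = 31000
Unweighted mean = 31000 / 12 = 2583.3333
Weighted sum = 37450100
Sum of weights = 542 + 1477 + 1363 + 1782 + 1260 + 974 + 1763 + 1103 + 269 + 1640 + 308 + 470 = 12951
Weighted mean = 37450100 / 12951 = 2891.6763
Difference (weighted minus unweighted) = 308.34299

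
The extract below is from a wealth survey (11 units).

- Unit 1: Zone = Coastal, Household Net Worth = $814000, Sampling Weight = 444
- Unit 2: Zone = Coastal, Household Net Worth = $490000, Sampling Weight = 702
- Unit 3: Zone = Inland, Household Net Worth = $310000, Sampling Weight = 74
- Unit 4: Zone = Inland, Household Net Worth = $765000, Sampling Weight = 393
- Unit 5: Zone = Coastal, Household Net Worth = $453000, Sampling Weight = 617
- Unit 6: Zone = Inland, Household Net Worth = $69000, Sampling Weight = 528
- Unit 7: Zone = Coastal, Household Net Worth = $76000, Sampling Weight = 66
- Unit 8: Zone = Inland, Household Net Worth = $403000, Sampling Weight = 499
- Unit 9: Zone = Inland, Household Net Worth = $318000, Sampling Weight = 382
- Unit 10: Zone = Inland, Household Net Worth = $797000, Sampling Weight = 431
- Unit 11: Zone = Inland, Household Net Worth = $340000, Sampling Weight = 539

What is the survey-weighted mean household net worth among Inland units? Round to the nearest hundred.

Inland rows: 3, 4, 6, 8, 9, 10, 11
Weighted sum = 310000×74 + 765000×393 + 69000×528 + 403000×499 + 318000×382 + 797000×431 + 340000×539
  = 22940000 + 300645000 + 36432000 + 201097000 + 121476000 + 343507000 + 183260000 = 1209357000
Sum of weights = 74 + 393 + 528 + 499 + 382 + 431 + 539 = 2846
Weighted mean = 1209357000 / 2846 = 424932.19

424900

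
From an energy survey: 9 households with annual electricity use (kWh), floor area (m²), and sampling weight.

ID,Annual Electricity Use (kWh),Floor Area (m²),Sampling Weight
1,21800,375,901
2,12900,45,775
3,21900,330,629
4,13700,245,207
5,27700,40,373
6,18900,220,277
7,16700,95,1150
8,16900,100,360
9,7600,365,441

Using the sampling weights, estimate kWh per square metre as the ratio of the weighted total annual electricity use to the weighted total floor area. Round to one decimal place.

89.3

Σ wᵢ·y = 21800×901 + 12900×775 + 21900×629 + 13700×207 + 27700×373 + 18900×277 + 16700×1150 + 16900×360 + 7600×441
  = 19641800 + 9997500 + 13775100 + 2835900 + 10332100 + 5235300 + 19205000 + 6084000 + 3351600 = 90458300
Σ wᵢ·x = 1013110
Ratio = 90458300 / 1013110 = 89.287738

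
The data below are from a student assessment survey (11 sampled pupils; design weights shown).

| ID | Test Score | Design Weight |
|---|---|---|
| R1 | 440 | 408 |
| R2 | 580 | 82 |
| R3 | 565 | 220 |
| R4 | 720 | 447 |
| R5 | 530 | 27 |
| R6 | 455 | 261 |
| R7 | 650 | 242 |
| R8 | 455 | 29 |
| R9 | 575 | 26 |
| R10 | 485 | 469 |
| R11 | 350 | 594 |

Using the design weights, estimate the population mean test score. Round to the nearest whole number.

Weighted sum = 440×408 + 580×82 + 565×220 + 720×447 + 530×27 + 455×261 + 650×242 + 455×29 + 575×26 + 485×469 + 350×594
  = 1427095
Sum of weights = 2805
Weighted mean = 1427095 / 2805 = 508.76827

509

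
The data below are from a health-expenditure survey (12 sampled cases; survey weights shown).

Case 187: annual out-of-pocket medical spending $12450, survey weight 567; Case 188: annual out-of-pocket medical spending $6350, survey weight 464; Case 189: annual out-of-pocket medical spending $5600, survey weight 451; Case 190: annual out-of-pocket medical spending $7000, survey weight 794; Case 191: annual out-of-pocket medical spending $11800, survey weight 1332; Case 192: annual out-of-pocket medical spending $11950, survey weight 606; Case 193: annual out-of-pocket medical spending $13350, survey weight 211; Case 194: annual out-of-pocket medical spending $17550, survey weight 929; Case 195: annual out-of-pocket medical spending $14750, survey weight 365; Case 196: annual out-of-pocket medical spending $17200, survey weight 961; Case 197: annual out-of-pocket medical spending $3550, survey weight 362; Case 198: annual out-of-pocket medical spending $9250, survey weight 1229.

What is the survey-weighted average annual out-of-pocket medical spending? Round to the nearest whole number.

Weighted sum = 12450×567 + 6350×464 + 5600×451 + 7000×794 + 11800×1332 + 11950×606 + 13350×211 + 17550×929 + 14750×365 + 17200×961 + 3550×362 + 9250×1229
  = 94735550
Sum of weights = 567 + 464 + 451 + 794 + 1332 + 606 + 211 + 929 + 365 + 961 + 362 + 1229 = 8271
Weighted mean = 94735550 / 8271 = 11453.941

11454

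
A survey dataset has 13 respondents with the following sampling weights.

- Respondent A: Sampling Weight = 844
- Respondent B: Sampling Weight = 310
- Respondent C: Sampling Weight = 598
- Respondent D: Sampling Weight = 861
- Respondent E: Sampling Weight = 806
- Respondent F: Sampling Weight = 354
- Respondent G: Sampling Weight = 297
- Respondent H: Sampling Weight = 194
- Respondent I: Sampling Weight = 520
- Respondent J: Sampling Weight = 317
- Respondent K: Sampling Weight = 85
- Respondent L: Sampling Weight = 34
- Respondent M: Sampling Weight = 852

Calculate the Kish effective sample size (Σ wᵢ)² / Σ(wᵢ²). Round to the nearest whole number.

9

Σ wᵢ = 6072
Σ wᵢ² = 3913332
n_eff = 6072² / 3913332 = 36869184 / 3913332 = 9.4214301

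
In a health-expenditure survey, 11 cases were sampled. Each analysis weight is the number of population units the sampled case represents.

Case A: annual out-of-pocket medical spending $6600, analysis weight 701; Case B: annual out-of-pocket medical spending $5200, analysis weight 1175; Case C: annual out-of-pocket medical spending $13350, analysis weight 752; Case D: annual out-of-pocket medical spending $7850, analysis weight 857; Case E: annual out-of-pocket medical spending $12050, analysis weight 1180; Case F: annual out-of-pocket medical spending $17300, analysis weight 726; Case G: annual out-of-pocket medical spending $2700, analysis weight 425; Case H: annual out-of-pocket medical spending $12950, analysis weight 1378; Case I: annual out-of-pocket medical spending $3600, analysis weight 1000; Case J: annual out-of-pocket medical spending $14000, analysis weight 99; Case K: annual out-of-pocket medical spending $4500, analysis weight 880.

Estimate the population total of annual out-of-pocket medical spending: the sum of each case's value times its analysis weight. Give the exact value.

82220650

Weighted total = 6600×701 + 5200×1175 + 13350×752 + 7850×857 + 12050×1180 + 17300×726 + 2700×425 + 12950×1378 + 3600×1000 + 14000×99 + 4500×880
  = 82220650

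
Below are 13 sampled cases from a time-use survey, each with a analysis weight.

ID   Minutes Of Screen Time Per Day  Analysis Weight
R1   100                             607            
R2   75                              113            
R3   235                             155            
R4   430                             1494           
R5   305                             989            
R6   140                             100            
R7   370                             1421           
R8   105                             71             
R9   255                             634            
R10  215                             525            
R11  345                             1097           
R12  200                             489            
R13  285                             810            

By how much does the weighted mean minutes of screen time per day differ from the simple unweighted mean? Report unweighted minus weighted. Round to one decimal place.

Unweighted sum = 3060
Unweighted mean = 3060 / 13 = 235.38462
Weighted sum = 2578550
Sum of weights = 8505
Weighted mean = 2578550 / 8505 = 303.18048
Difference (unweighted minus weighted) = -67.795867

-67.8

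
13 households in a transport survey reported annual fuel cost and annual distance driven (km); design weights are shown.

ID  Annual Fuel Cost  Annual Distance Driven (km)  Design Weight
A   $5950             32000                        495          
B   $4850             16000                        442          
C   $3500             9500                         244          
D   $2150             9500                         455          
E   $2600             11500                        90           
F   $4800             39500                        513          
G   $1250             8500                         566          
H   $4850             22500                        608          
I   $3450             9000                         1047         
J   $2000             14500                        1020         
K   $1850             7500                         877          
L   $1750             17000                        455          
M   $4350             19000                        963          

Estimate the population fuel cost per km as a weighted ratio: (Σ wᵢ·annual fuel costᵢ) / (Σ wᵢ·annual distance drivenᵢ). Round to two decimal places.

0.20

Σ wᵢ·y = 25533800
Σ wᵢ·x = 126164500
Ratio = 25533800 / 126164500 = 0.20238498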